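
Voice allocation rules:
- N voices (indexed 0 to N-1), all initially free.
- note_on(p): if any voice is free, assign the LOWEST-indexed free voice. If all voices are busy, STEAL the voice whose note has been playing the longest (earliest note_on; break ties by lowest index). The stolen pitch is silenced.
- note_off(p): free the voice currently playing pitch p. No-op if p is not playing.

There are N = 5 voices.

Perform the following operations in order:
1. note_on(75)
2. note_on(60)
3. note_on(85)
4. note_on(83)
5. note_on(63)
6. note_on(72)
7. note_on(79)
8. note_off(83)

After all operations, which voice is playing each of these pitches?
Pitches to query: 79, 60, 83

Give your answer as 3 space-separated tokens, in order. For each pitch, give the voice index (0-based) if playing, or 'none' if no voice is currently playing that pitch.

Answer: 1 none none

Derivation:
Op 1: note_on(75): voice 0 is free -> assigned | voices=[75 - - - -]
Op 2: note_on(60): voice 1 is free -> assigned | voices=[75 60 - - -]
Op 3: note_on(85): voice 2 is free -> assigned | voices=[75 60 85 - -]
Op 4: note_on(83): voice 3 is free -> assigned | voices=[75 60 85 83 -]
Op 5: note_on(63): voice 4 is free -> assigned | voices=[75 60 85 83 63]
Op 6: note_on(72): all voices busy, STEAL voice 0 (pitch 75, oldest) -> assign | voices=[72 60 85 83 63]
Op 7: note_on(79): all voices busy, STEAL voice 1 (pitch 60, oldest) -> assign | voices=[72 79 85 83 63]
Op 8: note_off(83): free voice 3 | voices=[72 79 85 - 63]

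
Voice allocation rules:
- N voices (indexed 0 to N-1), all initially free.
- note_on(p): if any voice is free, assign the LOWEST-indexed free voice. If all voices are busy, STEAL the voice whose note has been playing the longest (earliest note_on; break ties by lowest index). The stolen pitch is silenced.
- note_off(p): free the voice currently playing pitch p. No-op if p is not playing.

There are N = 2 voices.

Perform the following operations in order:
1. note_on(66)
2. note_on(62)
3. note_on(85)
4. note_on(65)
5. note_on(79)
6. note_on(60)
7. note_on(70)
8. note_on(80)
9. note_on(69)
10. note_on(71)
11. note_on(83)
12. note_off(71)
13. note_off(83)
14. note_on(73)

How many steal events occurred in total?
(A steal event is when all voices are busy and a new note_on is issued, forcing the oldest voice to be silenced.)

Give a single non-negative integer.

Answer: 9

Derivation:
Op 1: note_on(66): voice 0 is free -> assigned | voices=[66 -]
Op 2: note_on(62): voice 1 is free -> assigned | voices=[66 62]
Op 3: note_on(85): all voices busy, STEAL voice 0 (pitch 66, oldest) -> assign | voices=[85 62]
Op 4: note_on(65): all voices busy, STEAL voice 1 (pitch 62, oldest) -> assign | voices=[85 65]
Op 5: note_on(79): all voices busy, STEAL voice 0 (pitch 85, oldest) -> assign | voices=[79 65]
Op 6: note_on(60): all voices busy, STEAL voice 1 (pitch 65, oldest) -> assign | voices=[79 60]
Op 7: note_on(70): all voices busy, STEAL voice 0 (pitch 79, oldest) -> assign | voices=[70 60]
Op 8: note_on(80): all voices busy, STEAL voice 1 (pitch 60, oldest) -> assign | voices=[70 80]
Op 9: note_on(69): all voices busy, STEAL voice 0 (pitch 70, oldest) -> assign | voices=[69 80]
Op 10: note_on(71): all voices busy, STEAL voice 1 (pitch 80, oldest) -> assign | voices=[69 71]
Op 11: note_on(83): all voices busy, STEAL voice 0 (pitch 69, oldest) -> assign | voices=[83 71]
Op 12: note_off(71): free voice 1 | voices=[83 -]
Op 13: note_off(83): free voice 0 | voices=[- -]
Op 14: note_on(73): voice 0 is free -> assigned | voices=[73 -]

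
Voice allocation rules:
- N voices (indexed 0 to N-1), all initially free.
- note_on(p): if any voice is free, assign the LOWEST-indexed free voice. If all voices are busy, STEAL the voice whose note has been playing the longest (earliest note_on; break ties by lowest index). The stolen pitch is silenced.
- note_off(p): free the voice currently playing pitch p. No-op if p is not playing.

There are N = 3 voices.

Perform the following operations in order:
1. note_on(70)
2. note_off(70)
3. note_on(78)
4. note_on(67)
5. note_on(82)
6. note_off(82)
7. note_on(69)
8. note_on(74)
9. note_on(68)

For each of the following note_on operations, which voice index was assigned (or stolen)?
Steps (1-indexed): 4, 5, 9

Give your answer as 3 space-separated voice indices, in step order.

Answer: 1 2 1

Derivation:
Op 1: note_on(70): voice 0 is free -> assigned | voices=[70 - -]
Op 2: note_off(70): free voice 0 | voices=[- - -]
Op 3: note_on(78): voice 0 is free -> assigned | voices=[78 - -]
Op 4: note_on(67): voice 1 is free -> assigned | voices=[78 67 -]
Op 5: note_on(82): voice 2 is free -> assigned | voices=[78 67 82]
Op 6: note_off(82): free voice 2 | voices=[78 67 -]
Op 7: note_on(69): voice 2 is free -> assigned | voices=[78 67 69]
Op 8: note_on(74): all voices busy, STEAL voice 0 (pitch 78, oldest) -> assign | voices=[74 67 69]
Op 9: note_on(68): all voices busy, STEAL voice 1 (pitch 67, oldest) -> assign | voices=[74 68 69]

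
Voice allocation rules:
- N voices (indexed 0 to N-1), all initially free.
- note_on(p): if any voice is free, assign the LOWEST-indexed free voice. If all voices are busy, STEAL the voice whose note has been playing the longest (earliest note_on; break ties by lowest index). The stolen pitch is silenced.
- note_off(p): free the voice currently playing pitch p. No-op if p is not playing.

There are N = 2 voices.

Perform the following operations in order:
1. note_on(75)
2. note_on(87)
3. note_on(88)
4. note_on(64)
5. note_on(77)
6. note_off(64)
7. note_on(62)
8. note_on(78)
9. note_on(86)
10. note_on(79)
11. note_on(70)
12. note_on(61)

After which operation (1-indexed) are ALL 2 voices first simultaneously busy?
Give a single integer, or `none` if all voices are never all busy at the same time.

Op 1: note_on(75): voice 0 is free -> assigned | voices=[75 -]
Op 2: note_on(87): voice 1 is free -> assigned | voices=[75 87]
Op 3: note_on(88): all voices busy, STEAL voice 0 (pitch 75, oldest) -> assign | voices=[88 87]
Op 4: note_on(64): all voices busy, STEAL voice 1 (pitch 87, oldest) -> assign | voices=[88 64]
Op 5: note_on(77): all voices busy, STEAL voice 0 (pitch 88, oldest) -> assign | voices=[77 64]
Op 6: note_off(64): free voice 1 | voices=[77 -]
Op 7: note_on(62): voice 1 is free -> assigned | voices=[77 62]
Op 8: note_on(78): all voices busy, STEAL voice 0 (pitch 77, oldest) -> assign | voices=[78 62]
Op 9: note_on(86): all voices busy, STEAL voice 1 (pitch 62, oldest) -> assign | voices=[78 86]
Op 10: note_on(79): all voices busy, STEAL voice 0 (pitch 78, oldest) -> assign | voices=[79 86]
Op 11: note_on(70): all voices busy, STEAL voice 1 (pitch 86, oldest) -> assign | voices=[79 70]
Op 12: note_on(61): all voices busy, STEAL voice 0 (pitch 79, oldest) -> assign | voices=[61 70]

Answer: 2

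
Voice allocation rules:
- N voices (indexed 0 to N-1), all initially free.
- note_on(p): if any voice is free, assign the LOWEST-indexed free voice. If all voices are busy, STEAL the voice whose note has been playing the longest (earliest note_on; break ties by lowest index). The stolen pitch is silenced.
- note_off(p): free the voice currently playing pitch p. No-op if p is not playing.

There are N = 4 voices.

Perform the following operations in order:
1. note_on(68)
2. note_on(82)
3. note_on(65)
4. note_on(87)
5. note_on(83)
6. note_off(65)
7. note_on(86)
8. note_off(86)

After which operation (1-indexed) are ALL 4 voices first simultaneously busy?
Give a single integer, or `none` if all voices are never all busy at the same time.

Op 1: note_on(68): voice 0 is free -> assigned | voices=[68 - - -]
Op 2: note_on(82): voice 1 is free -> assigned | voices=[68 82 - -]
Op 3: note_on(65): voice 2 is free -> assigned | voices=[68 82 65 -]
Op 4: note_on(87): voice 3 is free -> assigned | voices=[68 82 65 87]
Op 5: note_on(83): all voices busy, STEAL voice 0 (pitch 68, oldest) -> assign | voices=[83 82 65 87]
Op 6: note_off(65): free voice 2 | voices=[83 82 - 87]
Op 7: note_on(86): voice 2 is free -> assigned | voices=[83 82 86 87]
Op 8: note_off(86): free voice 2 | voices=[83 82 - 87]

Answer: 4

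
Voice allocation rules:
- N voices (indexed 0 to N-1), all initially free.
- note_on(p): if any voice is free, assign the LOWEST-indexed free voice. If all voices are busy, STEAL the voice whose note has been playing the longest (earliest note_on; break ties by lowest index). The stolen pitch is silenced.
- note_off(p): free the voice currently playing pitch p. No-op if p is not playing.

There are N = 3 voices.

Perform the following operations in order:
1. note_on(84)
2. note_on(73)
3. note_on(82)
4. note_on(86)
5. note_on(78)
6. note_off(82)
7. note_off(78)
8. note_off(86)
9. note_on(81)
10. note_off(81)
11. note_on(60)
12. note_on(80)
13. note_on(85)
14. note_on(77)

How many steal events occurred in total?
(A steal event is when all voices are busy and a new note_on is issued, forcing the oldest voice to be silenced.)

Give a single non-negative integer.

Answer: 3

Derivation:
Op 1: note_on(84): voice 0 is free -> assigned | voices=[84 - -]
Op 2: note_on(73): voice 1 is free -> assigned | voices=[84 73 -]
Op 3: note_on(82): voice 2 is free -> assigned | voices=[84 73 82]
Op 4: note_on(86): all voices busy, STEAL voice 0 (pitch 84, oldest) -> assign | voices=[86 73 82]
Op 5: note_on(78): all voices busy, STEAL voice 1 (pitch 73, oldest) -> assign | voices=[86 78 82]
Op 6: note_off(82): free voice 2 | voices=[86 78 -]
Op 7: note_off(78): free voice 1 | voices=[86 - -]
Op 8: note_off(86): free voice 0 | voices=[- - -]
Op 9: note_on(81): voice 0 is free -> assigned | voices=[81 - -]
Op 10: note_off(81): free voice 0 | voices=[- - -]
Op 11: note_on(60): voice 0 is free -> assigned | voices=[60 - -]
Op 12: note_on(80): voice 1 is free -> assigned | voices=[60 80 -]
Op 13: note_on(85): voice 2 is free -> assigned | voices=[60 80 85]
Op 14: note_on(77): all voices busy, STEAL voice 0 (pitch 60, oldest) -> assign | voices=[77 80 85]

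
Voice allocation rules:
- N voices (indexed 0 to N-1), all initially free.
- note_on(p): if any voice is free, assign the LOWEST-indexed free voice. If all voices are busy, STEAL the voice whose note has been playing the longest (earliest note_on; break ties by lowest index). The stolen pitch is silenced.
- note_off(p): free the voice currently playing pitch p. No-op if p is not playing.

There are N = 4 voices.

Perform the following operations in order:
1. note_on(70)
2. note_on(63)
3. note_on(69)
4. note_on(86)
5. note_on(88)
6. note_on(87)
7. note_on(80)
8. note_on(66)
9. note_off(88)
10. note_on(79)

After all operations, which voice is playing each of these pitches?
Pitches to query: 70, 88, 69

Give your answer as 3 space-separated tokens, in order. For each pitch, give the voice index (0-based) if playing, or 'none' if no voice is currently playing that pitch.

Op 1: note_on(70): voice 0 is free -> assigned | voices=[70 - - -]
Op 2: note_on(63): voice 1 is free -> assigned | voices=[70 63 - -]
Op 3: note_on(69): voice 2 is free -> assigned | voices=[70 63 69 -]
Op 4: note_on(86): voice 3 is free -> assigned | voices=[70 63 69 86]
Op 5: note_on(88): all voices busy, STEAL voice 0 (pitch 70, oldest) -> assign | voices=[88 63 69 86]
Op 6: note_on(87): all voices busy, STEAL voice 1 (pitch 63, oldest) -> assign | voices=[88 87 69 86]
Op 7: note_on(80): all voices busy, STEAL voice 2 (pitch 69, oldest) -> assign | voices=[88 87 80 86]
Op 8: note_on(66): all voices busy, STEAL voice 3 (pitch 86, oldest) -> assign | voices=[88 87 80 66]
Op 9: note_off(88): free voice 0 | voices=[- 87 80 66]
Op 10: note_on(79): voice 0 is free -> assigned | voices=[79 87 80 66]

Answer: none none none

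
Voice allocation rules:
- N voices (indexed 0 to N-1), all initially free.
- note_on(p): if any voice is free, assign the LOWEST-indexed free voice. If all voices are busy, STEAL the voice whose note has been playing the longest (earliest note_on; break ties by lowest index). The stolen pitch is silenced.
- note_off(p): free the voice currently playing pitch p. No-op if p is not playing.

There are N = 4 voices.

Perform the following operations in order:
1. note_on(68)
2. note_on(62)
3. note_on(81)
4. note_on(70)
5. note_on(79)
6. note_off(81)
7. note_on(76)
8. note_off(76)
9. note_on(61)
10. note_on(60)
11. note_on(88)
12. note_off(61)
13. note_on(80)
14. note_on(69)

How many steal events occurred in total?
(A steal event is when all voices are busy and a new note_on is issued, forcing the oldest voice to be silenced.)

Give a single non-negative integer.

Op 1: note_on(68): voice 0 is free -> assigned | voices=[68 - - -]
Op 2: note_on(62): voice 1 is free -> assigned | voices=[68 62 - -]
Op 3: note_on(81): voice 2 is free -> assigned | voices=[68 62 81 -]
Op 4: note_on(70): voice 3 is free -> assigned | voices=[68 62 81 70]
Op 5: note_on(79): all voices busy, STEAL voice 0 (pitch 68, oldest) -> assign | voices=[79 62 81 70]
Op 6: note_off(81): free voice 2 | voices=[79 62 - 70]
Op 7: note_on(76): voice 2 is free -> assigned | voices=[79 62 76 70]
Op 8: note_off(76): free voice 2 | voices=[79 62 - 70]
Op 9: note_on(61): voice 2 is free -> assigned | voices=[79 62 61 70]
Op 10: note_on(60): all voices busy, STEAL voice 1 (pitch 62, oldest) -> assign | voices=[79 60 61 70]
Op 11: note_on(88): all voices busy, STEAL voice 3 (pitch 70, oldest) -> assign | voices=[79 60 61 88]
Op 12: note_off(61): free voice 2 | voices=[79 60 - 88]
Op 13: note_on(80): voice 2 is free -> assigned | voices=[79 60 80 88]
Op 14: note_on(69): all voices busy, STEAL voice 0 (pitch 79, oldest) -> assign | voices=[69 60 80 88]

Answer: 4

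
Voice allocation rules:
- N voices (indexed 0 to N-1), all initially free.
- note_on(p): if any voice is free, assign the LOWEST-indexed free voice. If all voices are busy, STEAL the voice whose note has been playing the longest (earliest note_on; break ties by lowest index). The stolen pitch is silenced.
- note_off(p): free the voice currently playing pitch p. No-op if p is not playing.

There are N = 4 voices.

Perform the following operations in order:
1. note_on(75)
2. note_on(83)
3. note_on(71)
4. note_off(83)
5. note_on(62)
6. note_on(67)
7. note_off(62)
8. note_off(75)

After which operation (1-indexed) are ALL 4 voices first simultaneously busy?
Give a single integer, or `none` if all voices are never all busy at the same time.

Op 1: note_on(75): voice 0 is free -> assigned | voices=[75 - - -]
Op 2: note_on(83): voice 1 is free -> assigned | voices=[75 83 - -]
Op 3: note_on(71): voice 2 is free -> assigned | voices=[75 83 71 -]
Op 4: note_off(83): free voice 1 | voices=[75 - 71 -]
Op 5: note_on(62): voice 1 is free -> assigned | voices=[75 62 71 -]
Op 6: note_on(67): voice 3 is free -> assigned | voices=[75 62 71 67]
Op 7: note_off(62): free voice 1 | voices=[75 - 71 67]
Op 8: note_off(75): free voice 0 | voices=[- - 71 67]

Answer: 6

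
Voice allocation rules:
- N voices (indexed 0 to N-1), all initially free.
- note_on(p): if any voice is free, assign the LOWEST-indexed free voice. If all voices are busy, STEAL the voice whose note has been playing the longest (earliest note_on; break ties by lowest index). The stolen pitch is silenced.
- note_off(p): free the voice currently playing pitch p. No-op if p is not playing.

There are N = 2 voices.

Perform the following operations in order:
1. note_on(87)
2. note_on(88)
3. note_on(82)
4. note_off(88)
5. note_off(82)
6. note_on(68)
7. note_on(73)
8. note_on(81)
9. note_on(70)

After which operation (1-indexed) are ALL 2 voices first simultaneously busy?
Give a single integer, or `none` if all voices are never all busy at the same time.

Op 1: note_on(87): voice 0 is free -> assigned | voices=[87 -]
Op 2: note_on(88): voice 1 is free -> assigned | voices=[87 88]
Op 3: note_on(82): all voices busy, STEAL voice 0 (pitch 87, oldest) -> assign | voices=[82 88]
Op 4: note_off(88): free voice 1 | voices=[82 -]
Op 5: note_off(82): free voice 0 | voices=[- -]
Op 6: note_on(68): voice 0 is free -> assigned | voices=[68 -]
Op 7: note_on(73): voice 1 is free -> assigned | voices=[68 73]
Op 8: note_on(81): all voices busy, STEAL voice 0 (pitch 68, oldest) -> assign | voices=[81 73]
Op 9: note_on(70): all voices busy, STEAL voice 1 (pitch 73, oldest) -> assign | voices=[81 70]

Answer: 2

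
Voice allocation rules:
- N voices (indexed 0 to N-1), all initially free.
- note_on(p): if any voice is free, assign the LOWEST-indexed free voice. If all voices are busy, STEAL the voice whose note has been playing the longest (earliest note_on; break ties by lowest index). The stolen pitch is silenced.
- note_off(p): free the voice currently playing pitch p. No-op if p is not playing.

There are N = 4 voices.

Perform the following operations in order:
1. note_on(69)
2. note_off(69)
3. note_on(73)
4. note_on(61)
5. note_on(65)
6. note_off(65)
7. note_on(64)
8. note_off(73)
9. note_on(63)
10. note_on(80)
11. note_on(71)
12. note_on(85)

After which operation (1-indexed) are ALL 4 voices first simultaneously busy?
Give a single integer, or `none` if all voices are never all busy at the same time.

Answer: 10

Derivation:
Op 1: note_on(69): voice 0 is free -> assigned | voices=[69 - - -]
Op 2: note_off(69): free voice 0 | voices=[- - - -]
Op 3: note_on(73): voice 0 is free -> assigned | voices=[73 - - -]
Op 4: note_on(61): voice 1 is free -> assigned | voices=[73 61 - -]
Op 5: note_on(65): voice 2 is free -> assigned | voices=[73 61 65 -]
Op 6: note_off(65): free voice 2 | voices=[73 61 - -]
Op 7: note_on(64): voice 2 is free -> assigned | voices=[73 61 64 -]
Op 8: note_off(73): free voice 0 | voices=[- 61 64 -]
Op 9: note_on(63): voice 0 is free -> assigned | voices=[63 61 64 -]
Op 10: note_on(80): voice 3 is free -> assigned | voices=[63 61 64 80]
Op 11: note_on(71): all voices busy, STEAL voice 1 (pitch 61, oldest) -> assign | voices=[63 71 64 80]
Op 12: note_on(85): all voices busy, STEAL voice 2 (pitch 64, oldest) -> assign | voices=[63 71 85 80]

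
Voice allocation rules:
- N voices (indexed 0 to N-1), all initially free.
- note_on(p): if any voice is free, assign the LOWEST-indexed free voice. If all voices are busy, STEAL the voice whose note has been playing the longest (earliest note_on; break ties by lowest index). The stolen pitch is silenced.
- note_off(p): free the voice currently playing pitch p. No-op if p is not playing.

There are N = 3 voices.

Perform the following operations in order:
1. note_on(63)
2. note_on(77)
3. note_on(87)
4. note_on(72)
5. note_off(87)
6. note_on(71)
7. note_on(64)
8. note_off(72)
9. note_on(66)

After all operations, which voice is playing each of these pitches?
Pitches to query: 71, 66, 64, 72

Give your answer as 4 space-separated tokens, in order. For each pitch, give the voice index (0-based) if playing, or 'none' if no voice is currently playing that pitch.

Op 1: note_on(63): voice 0 is free -> assigned | voices=[63 - -]
Op 2: note_on(77): voice 1 is free -> assigned | voices=[63 77 -]
Op 3: note_on(87): voice 2 is free -> assigned | voices=[63 77 87]
Op 4: note_on(72): all voices busy, STEAL voice 0 (pitch 63, oldest) -> assign | voices=[72 77 87]
Op 5: note_off(87): free voice 2 | voices=[72 77 -]
Op 6: note_on(71): voice 2 is free -> assigned | voices=[72 77 71]
Op 7: note_on(64): all voices busy, STEAL voice 1 (pitch 77, oldest) -> assign | voices=[72 64 71]
Op 8: note_off(72): free voice 0 | voices=[- 64 71]
Op 9: note_on(66): voice 0 is free -> assigned | voices=[66 64 71]

Answer: 2 0 1 none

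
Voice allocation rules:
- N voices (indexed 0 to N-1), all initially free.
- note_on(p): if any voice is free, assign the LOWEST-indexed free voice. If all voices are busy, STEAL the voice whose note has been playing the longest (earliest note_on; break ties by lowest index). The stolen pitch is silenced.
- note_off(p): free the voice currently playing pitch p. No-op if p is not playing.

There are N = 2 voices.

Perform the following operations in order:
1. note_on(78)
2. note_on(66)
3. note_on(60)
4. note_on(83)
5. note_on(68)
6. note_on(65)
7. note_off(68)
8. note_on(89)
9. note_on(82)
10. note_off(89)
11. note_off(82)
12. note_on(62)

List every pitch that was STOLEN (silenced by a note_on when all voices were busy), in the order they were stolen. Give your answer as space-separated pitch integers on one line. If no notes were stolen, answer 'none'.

Op 1: note_on(78): voice 0 is free -> assigned | voices=[78 -]
Op 2: note_on(66): voice 1 is free -> assigned | voices=[78 66]
Op 3: note_on(60): all voices busy, STEAL voice 0 (pitch 78, oldest) -> assign | voices=[60 66]
Op 4: note_on(83): all voices busy, STEAL voice 1 (pitch 66, oldest) -> assign | voices=[60 83]
Op 5: note_on(68): all voices busy, STEAL voice 0 (pitch 60, oldest) -> assign | voices=[68 83]
Op 6: note_on(65): all voices busy, STEAL voice 1 (pitch 83, oldest) -> assign | voices=[68 65]
Op 7: note_off(68): free voice 0 | voices=[- 65]
Op 8: note_on(89): voice 0 is free -> assigned | voices=[89 65]
Op 9: note_on(82): all voices busy, STEAL voice 1 (pitch 65, oldest) -> assign | voices=[89 82]
Op 10: note_off(89): free voice 0 | voices=[- 82]
Op 11: note_off(82): free voice 1 | voices=[- -]
Op 12: note_on(62): voice 0 is free -> assigned | voices=[62 -]

Answer: 78 66 60 83 65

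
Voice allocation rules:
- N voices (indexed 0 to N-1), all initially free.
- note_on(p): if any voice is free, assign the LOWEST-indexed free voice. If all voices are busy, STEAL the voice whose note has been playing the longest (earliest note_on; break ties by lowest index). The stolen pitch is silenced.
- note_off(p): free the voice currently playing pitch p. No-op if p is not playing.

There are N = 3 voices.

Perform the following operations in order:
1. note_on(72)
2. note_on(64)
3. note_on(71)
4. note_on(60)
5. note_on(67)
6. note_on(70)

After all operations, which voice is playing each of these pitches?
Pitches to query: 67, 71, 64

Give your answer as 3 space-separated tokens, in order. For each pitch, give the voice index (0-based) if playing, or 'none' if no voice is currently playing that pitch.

Op 1: note_on(72): voice 0 is free -> assigned | voices=[72 - -]
Op 2: note_on(64): voice 1 is free -> assigned | voices=[72 64 -]
Op 3: note_on(71): voice 2 is free -> assigned | voices=[72 64 71]
Op 4: note_on(60): all voices busy, STEAL voice 0 (pitch 72, oldest) -> assign | voices=[60 64 71]
Op 5: note_on(67): all voices busy, STEAL voice 1 (pitch 64, oldest) -> assign | voices=[60 67 71]
Op 6: note_on(70): all voices busy, STEAL voice 2 (pitch 71, oldest) -> assign | voices=[60 67 70]

Answer: 1 none none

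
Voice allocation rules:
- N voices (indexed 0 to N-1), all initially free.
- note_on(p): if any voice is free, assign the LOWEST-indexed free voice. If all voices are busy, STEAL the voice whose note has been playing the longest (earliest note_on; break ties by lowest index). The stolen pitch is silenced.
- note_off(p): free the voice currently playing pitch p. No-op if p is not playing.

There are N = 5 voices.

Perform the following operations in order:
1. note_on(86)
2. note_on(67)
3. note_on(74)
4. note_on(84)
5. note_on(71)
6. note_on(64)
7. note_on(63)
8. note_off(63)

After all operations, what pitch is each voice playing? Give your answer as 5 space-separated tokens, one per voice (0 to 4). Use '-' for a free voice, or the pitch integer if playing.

Answer: 64 - 74 84 71

Derivation:
Op 1: note_on(86): voice 0 is free -> assigned | voices=[86 - - - -]
Op 2: note_on(67): voice 1 is free -> assigned | voices=[86 67 - - -]
Op 3: note_on(74): voice 2 is free -> assigned | voices=[86 67 74 - -]
Op 4: note_on(84): voice 3 is free -> assigned | voices=[86 67 74 84 -]
Op 5: note_on(71): voice 4 is free -> assigned | voices=[86 67 74 84 71]
Op 6: note_on(64): all voices busy, STEAL voice 0 (pitch 86, oldest) -> assign | voices=[64 67 74 84 71]
Op 7: note_on(63): all voices busy, STEAL voice 1 (pitch 67, oldest) -> assign | voices=[64 63 74 84 71]
Op 8: note_off(63): free voice 1 | voices=[64 - 74 84 71]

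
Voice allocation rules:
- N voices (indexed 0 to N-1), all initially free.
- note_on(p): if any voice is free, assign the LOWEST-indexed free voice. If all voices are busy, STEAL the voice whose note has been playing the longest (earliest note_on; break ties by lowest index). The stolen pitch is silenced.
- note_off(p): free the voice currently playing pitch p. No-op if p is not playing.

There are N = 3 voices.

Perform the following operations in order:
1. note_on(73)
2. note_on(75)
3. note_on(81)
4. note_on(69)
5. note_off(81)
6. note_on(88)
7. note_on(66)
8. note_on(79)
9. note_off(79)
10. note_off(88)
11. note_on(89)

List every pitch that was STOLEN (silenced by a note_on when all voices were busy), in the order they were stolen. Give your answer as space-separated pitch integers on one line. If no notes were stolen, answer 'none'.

Op 1: note_on(73): voice 0 is free -> assigned | voices=[73 - -]
Op 2: note_on(75): voice 1 is free -> assigned | voices=[73 75 -]
Op 3: note_on(81): voice 2 is free -> assigned | voices=[73 75 81]
Op 4: note_on(69): all voices busy, STEAL voice 0 (pitch 73, oldest) -> assign | voices=[69 75 81]
Op 5: note_off(81): free voice 2 | voices=[69 75 -]
Op 6: note_on(88): voice 2 is free -> assigned | voices=[69 75 88]
Op 7: note_on(66): all voices busy, STEAL voice 1 (pitch 75, oldest) -> assign | voices=[69 66 88]
Op 8: note_on(79): all voices busy, STEAL voice 0 (pitch 69, oldest) -> assign | voices=[79 66 88]
Op 9: note_off(79): free voice 0 | voices=[- 66 88]
Op 10: note_off(88): free voice 2 | voices=[- 66 -]
Op 11: note_on(89): voice 0 is free -> assigned | voices=[89 66 -]

Answer: 73 75 69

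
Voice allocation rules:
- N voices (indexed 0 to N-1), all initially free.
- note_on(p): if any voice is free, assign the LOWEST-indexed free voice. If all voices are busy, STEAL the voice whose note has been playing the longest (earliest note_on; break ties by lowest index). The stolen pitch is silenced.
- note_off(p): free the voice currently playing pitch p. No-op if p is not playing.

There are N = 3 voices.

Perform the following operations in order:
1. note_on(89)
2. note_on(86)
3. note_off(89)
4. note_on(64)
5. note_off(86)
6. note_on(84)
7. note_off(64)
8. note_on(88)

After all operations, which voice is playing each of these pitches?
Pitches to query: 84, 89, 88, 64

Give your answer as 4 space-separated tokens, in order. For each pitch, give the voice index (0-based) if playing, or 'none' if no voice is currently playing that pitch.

Answer: 1 none 0 none

Derivation:
Op 1: note_on(89): voice 0 is free -> assigned | voices=[89 - -]
Op 2: note_on(86): voice 1 is free -> assigned | voices=[89 86 -]
Op 3: note_off(89): free voice 0 | voices=[- 86 -]
Op 4: note_on(64): voice 0 is free -> assigned | voices=[64 86 -]
Op 5: note_off(86): free voice 1 | voices=[64 - -]
Op 6: note_on(84): voice 1 is free -> assigned | voices=[64 84 -]
Op 7: note_off(64): free voice 0 | voices=[- 84 -]
Op 8: note_on(88): voice 0 is free -> assigned | voices=[88 84 -]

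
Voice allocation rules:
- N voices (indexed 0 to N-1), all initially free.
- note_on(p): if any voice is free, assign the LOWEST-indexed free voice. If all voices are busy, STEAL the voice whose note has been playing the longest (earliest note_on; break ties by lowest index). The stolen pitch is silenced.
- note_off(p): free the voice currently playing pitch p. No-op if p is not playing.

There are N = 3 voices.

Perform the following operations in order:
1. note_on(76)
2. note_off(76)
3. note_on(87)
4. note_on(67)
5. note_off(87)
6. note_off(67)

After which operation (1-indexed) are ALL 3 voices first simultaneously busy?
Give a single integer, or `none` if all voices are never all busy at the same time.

Op 1: note_on(76): voice 0 is free -> assigned | voices=[76 - -]
Op 2: note_off(76): free voice 0 | voices=[- - -]
Op 3: note_on(87): voice 0 is free -> assigned | voices=[87 - -]
Op 4: note_on(67): voice 1 is free -> assigned | voices=[87 67 -]
Op 5: note_off(87): free voice 0 | voices=[- 67 -]
Op 6: note_off(67): free voice 1 | voices=[- - -]

Answer: none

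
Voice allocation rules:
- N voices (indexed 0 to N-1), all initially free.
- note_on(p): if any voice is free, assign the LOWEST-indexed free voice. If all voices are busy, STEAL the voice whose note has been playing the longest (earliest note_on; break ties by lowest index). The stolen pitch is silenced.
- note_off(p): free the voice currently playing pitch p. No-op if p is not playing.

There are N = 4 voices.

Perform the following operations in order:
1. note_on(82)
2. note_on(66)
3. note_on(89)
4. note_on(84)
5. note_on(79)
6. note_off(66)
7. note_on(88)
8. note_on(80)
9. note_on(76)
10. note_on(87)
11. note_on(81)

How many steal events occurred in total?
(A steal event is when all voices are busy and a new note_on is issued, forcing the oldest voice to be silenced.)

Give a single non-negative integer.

Answer: 5

Derivation:
Op 1: note_on(82): voice 0 is free -> assigned | voices=[82 - - -]
Op 2: note_on(66): voice 1 is free -> assigned | voices=[82 66 - -]
Op 3: note_on(89): voice 2 is free -> assigned | voices=[82 66 89 -]
Op 4: note_on(84): voice 3 is free -> assigned | voices=[82 66 89 84]
Op 5: note_on(79): all voices busy, STEAL voice 0 (pitch 82, oldest) -> assign | voices=[79 66 89 84]
Op 6: note_off(66): free voice 1 | voices=[79 - 89 84]
Op 7: note_on(88): voice 1 is free -> assigned | voices=[79 88 89 84]
Op 8: note_on(80): all voices busy, STEAL voice 2 (pitch 89, oldest) -> assign | voices=[79 88 80 84]
Op 9: note_on(76): all voices busy, STEAL voice 3 (pitch 84, oldest) -> assign | voices=[79 88 80 76]
Op 10: note_on(87): all voices busy, STEAL voice 0 (pitch 79, oldest) -> assign | voices=[87 88 80 76]
Op 11: note_on(81): all voices busy, STEAL voice 1 (pitch 88, oldest) -> assign | voices=[87 81 80 76]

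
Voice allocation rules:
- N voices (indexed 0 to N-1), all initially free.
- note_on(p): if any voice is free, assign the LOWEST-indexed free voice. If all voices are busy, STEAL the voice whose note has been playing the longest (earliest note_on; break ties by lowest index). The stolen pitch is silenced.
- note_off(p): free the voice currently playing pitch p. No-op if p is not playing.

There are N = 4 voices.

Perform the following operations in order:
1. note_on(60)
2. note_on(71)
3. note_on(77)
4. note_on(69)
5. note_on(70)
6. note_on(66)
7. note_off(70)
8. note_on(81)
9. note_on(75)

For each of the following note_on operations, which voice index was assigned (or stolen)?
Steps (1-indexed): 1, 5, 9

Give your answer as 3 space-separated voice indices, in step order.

Op 1: note_on(60): voice 0 is free -> assigned | voices=[60 - - -]
Op 2: note_on(71): voice 1 is free -> assigned | voices=[60 71 - -]
Op 3: note_on(77): voice 2 is free -> assigned | voices=[60 71 77 -]
Op 4: note_on(69): voice 3 is free -> assigned | voices=[60 71 77 69]
Op 5: note_on(70): all voices busy, STEAL voice 0 (pitch 60, oldest) -> assign | voices=[70 71 77 69]
Op 6: note_on(66): all voices busy, STEAL voice 1 (pitch 71, oldest) -> assign | voices=[70 66 77 69]
Op 7: note_off(70): free voice 0 | voices=[- 66 77 69]
Op 8: note_on(81): voice 0 is free -> assigned | voices=[81 66 77 69]
Op 9: note_on(75): all voices busy, STEAL voice 2 (pitch 77, oldest) -> assign | voices=[81 66 75 69]

Answer: 0 0 2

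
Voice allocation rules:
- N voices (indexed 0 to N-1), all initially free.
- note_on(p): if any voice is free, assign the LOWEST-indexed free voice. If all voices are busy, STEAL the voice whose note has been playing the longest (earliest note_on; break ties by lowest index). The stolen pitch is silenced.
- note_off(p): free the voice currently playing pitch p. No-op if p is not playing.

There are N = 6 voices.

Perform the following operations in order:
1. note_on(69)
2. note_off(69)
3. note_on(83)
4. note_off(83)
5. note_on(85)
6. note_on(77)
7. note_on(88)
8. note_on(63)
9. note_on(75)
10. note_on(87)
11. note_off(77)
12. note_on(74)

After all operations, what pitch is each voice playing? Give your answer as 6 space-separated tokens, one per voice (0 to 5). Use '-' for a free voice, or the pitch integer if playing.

Op 1: note_on(69): voice 0 is free -> assigned | voices=[69 - - - - -]
Op 2: note_off(69): free voice 0 | voices=[- - - - - -]
Op 3: note_on(83): voice 0 is free -> assigned | voices=[83 - - - - -]
Op 4: note_off(83): free voice 0 | voices=[- - - - - -]
Op 5: note_on(85): voice 0 is free -> assigned | voices=[85 - - - - -]
Op 6: note_on(77): voice 1 is free -> assigned | voices=[85 77 - - - -]
Op 7: note_on(88): voice 2 is free -> assigned | voices=[85 77 88 - - -]
Op 8: note_on(63): voice 3 is free -> assigned | voices=[85 77 88 63 - -]
Op 9: note_on(75): voice 4 is free -> assigned | voices=[85 77 88 63 75 -]
Op 10: note_on(87): voice 5 is free -> assigned | voices=[85 77 88 63 75 87]
Op 11: note_off(77): free voice 1 | voices=[85 - 88 63 75 87]
Op 12: note_on(74): voice 1 is free -> assigned | voices=[85 74 88 63 75 87]

Answer: 85 74 88 63 75 87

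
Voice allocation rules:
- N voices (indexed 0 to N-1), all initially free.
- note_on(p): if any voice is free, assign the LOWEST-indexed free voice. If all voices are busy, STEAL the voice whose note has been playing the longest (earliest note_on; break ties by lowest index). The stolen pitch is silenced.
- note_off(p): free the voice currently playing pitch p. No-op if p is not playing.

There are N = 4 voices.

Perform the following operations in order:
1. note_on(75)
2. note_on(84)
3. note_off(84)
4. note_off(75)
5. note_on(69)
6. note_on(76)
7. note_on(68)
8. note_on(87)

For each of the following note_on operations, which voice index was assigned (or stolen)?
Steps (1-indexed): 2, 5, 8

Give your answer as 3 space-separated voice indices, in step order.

Answer: 1 0 3

Derivation:
Op 1: note_on(75): voice 0 is free -> assigned | voices=[75 - - -]
Op 2: note_on(84): voice 1 is free -> assigned | voices=[75 84 - -]
Op 3: note_off(84): free voice 1 | voices=[75 - - -]
Op 4: note_off(75): free voice 0 | voices=[- - - -]
Op 5: note_on(69): voice 0 is free -> assigned | voices=[69 - - -]
Op 6: note_on(76): voice 1 is free -> assigned | voices=[69 76 - -]
Op 7: note_on(68): voice 2 is free -> assigned | voices=[69 76 68 -]
Op 8: note_on(87): voice 3 is free -> assigned | voices=[69 76 68 87]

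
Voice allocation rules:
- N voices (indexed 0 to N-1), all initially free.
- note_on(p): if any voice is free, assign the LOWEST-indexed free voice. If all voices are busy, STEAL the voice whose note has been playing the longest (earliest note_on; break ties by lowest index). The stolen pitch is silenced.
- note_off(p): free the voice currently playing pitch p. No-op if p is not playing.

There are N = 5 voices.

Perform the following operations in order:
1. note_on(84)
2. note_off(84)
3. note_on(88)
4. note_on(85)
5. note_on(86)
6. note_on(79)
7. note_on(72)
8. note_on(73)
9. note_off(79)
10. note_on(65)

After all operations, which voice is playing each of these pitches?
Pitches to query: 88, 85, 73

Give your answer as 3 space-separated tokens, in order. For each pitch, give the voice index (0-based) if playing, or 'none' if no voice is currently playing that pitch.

Answer: none 1 0

Derivation:
Op 1: note_on(84): voice 0 is free -> assigned | voices=[84 - - - -]
Op 2: note_off(84): free voice 0 | voices=[- - - - -]
Op 3: note_on(88): voice 0 is free -> assigned | voices=[88 - - - -]
Op 4: note_on(85): voice 1 is free -> assigned | voices=[88 85 - - -]
Op 5: note_on(86): voice 2 is free -> assigned | voices=[88 85 86 - -]
Op 6: note_on(79): voice 3 is free -> assigned | voices=[88 85 86 79 -]
Op 7: note_on(72): voice 4 is free -> assigned | voices=[88 85 86 79 72]
Op 8: note_on(73): all voices busy, STEAL voice 0 (pitch 88, oldest) -> assign | voices=[73 85 86 79 72]
Op 9: note_off(79): free voice 3 | voices=[73 85 86 - 72]
Op 10: note_on(65): voice 3 is free -> assigned | voices=[73 85 86 65 72]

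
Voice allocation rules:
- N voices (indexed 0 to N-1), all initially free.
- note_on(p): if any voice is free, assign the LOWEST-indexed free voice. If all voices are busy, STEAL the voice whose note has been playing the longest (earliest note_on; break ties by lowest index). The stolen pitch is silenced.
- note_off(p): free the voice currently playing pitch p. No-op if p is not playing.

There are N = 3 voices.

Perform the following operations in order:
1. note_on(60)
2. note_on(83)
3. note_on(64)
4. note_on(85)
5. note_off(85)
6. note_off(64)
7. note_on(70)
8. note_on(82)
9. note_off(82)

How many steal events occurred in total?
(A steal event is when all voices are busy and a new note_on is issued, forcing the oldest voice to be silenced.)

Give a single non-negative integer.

Op 1: note_on(60): voice 0 is free -> assigned | voices=[60 - -]
Op 2: note_on(83): voice 1 is free -> assigned | voices=[60 83 -]
Op 3: note_on(64): voice 2 is free -> assigned | voices=[60 83 64]
Op 4: note_on(85): all voices busy, STEAL voice 0 (pitch 60, oldest) -> assign | voices=[85 83 64]
Op 5: note_off(85): free voice 0 | voices=[- 83 64]
Op 6: note_off(64): free voice 2 | voices=[- 83 -]
Op 7: note_on(70): voice 0 is free -> assigned | voices=[70 83 -]
Op 8: note_on(82): voice 2 is free -> assigned | voices=[70 83 82]
Op 9: note_off(82): free voice 2 | voices=[70 83 -]

Answer: 1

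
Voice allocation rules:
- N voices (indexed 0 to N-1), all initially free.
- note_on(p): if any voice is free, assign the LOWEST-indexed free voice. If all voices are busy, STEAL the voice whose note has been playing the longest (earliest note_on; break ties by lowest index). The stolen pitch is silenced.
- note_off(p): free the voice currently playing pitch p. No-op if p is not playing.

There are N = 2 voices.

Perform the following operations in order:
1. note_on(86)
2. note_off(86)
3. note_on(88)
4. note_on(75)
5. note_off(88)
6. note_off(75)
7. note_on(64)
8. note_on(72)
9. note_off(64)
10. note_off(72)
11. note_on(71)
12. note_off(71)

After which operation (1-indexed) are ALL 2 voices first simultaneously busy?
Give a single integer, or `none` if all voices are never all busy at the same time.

Op 1: note_on(86): voice 0 is free -> assigned | voices=[86 -]
Op 2: note_off(86): free voice 0 | voices=[- -]
Op 3: note_on(88): voice 0 is free -> assigned | voices=[88 -]
Op 4: note_on(75): voice 1 is free -> assigned | voices=[88 75]
Op 5: note_off(88): free voice 0 | voices=[- 75]
Op 6: note_off(75): free voice 1 | voices=[- -]
Op 7: note_on(64): voice 0 is free -> assigned | voices=[64 -]
Op 8: note_on(72): voice 1 is free -> assigned | voices=[64 72]
Op 9: note_off(64): free voice 0 | voices=[- 72]
Op 10: note_off(72): free voice 1 | voices=[- -]
Op 11: note_on(71): voice 0 is free -> assigned | voices=[71 -]
Op 12: note_off(71): free voice 0 | voices=[- -]

Answer: 4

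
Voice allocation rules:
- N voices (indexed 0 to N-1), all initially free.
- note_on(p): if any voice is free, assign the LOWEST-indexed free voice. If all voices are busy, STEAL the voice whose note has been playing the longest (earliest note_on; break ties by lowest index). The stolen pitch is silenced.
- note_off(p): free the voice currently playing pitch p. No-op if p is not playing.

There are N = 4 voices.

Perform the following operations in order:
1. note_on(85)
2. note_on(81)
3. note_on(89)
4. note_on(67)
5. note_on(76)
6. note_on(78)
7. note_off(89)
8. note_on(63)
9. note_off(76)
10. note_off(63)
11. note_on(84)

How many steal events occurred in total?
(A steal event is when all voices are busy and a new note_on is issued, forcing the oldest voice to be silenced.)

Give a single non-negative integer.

Op 1: note_on(85): voice 0 is free -> assigned | voices=[85 - - -]
Op 2: note_on(81): voice 1 is free -> assigned | voices=[85 81 - -]
Op 3: note_on(89): voice 2 is free -> assigned | voices=[85 81 89 -]
Op 4: note_on(67): voice 3 is free -> assigned | voices=[85 81 89 67]
Op 5: note_on(76): all voices busy, STEAL voice 0 (pitch 85, oldest) -> assign | voices=[76 81 89 67]
Op 6: note_on(78): all voices busy, STEAL voice 1 (pitch 81, oldest) -> assign | voices=[76 78 89 67]
Op 7: note_off(89): free voice 2 | voices=[76 78 - 67]
Op 8: note_on(63): voice 2 is free -> assigned | voices=[76 78 63 67]
Op 9: note_off(76): free voice 0 | voices=[- 78 63 67]
Op 10: note_off(63): free voice 2 | voices=[- 78 - 67]
Op 11: note_on(84): voice 0 is free -> assigned | voices=[84 78 - 67]

Answer: 2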